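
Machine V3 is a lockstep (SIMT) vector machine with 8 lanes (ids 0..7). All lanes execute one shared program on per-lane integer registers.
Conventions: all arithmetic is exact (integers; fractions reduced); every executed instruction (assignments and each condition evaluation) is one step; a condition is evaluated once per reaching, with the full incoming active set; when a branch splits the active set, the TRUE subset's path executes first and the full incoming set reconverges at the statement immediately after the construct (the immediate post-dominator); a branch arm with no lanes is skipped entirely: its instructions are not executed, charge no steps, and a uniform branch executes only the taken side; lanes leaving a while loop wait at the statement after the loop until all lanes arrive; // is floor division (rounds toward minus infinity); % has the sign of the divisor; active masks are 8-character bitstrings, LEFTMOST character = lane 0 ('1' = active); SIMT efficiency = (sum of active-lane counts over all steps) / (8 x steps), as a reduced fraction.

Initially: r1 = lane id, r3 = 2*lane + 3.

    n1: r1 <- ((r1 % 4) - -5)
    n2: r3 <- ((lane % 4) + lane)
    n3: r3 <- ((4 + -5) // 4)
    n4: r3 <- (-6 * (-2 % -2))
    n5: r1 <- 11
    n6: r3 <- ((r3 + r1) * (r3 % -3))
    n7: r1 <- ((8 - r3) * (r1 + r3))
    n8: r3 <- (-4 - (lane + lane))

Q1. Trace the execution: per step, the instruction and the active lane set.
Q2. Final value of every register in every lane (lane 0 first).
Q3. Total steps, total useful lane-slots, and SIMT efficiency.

step 0: r1 <- ((r1 % 4) - -5)        11111111
step 1: r3 <- ((lane % 4) + lane)    11111111
step 2: r3 <- ((4 + -5) // 4)        11111111
step 3: r3 <- (-6 * (-2 % -2))       11111111
step 4: r1 <- 11                     11111111
step 5: r3 <- ((r3 + r1) * (r3 % -3)) 11111111
step 6: r1 <- ((8 - r3) * (r1 + r3)) 11111111
step 7: r3 <- (-4 - (lane + lane))   11111111

Answer: 8 steps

r1: 88,88,88,88,88,88,88,88
r3: -4,-6,-8,-10,-12,-14,-16,-18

steps = 8; useful = 64; efficiency = 64/64 = 1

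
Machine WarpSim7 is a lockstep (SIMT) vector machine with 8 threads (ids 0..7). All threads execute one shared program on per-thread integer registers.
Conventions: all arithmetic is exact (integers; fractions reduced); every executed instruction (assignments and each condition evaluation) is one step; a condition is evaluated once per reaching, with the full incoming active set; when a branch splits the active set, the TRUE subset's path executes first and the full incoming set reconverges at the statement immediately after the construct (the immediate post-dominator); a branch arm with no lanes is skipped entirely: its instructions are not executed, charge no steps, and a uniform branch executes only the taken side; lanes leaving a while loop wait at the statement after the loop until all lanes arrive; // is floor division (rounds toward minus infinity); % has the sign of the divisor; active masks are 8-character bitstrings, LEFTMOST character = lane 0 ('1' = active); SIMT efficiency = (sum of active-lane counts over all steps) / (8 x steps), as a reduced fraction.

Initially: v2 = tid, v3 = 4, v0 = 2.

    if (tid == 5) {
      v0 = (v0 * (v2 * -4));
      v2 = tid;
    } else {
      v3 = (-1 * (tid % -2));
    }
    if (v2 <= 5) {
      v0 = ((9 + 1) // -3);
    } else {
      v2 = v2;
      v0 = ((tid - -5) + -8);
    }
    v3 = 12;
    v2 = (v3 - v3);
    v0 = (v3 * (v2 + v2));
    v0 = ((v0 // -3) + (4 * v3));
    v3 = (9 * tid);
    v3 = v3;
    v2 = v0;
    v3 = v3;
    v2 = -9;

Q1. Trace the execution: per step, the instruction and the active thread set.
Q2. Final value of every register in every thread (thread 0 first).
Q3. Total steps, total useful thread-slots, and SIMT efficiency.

step 0: eval (tid == 5)              11111111
step 1: v0 <- (v0 * (v2 * -4))       00000100
step 2: v2 <- tid                    00000100
step 3: v3 <- (-1 * (tid % -2))      11111011
step 4: eval (v2 <= 5)               11111111
step 5: v0 <- ((9 + 1) // -3)        11111100
step 6: v2 <- v2                     00000011
step 7: v0 <- ((tid - -5) + -8)      00000011
step 8: v3 <- 12                     11111111
step 9: v2 <- (v3 - v3)              11111111
step 10: v0 <- (v3 * (v2 + v2))       11111111
step 11: v0 <- ((v0 // -3) + (4 * v3)) 11111111
step 12: v3 <- (9 * tid)              11111111
step 13: v3 <- v3                     11111111
step 14: v2 <- v0                     11111111
step 15: v3 <- v3                     11111111
step 16: v2 <- -9                     11111111

Answer: 17 steps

v2: -9,-9,-9,-9,-9,-9,-9,-9
v3: 0,9,18,27,36,45,54,63
v0: 48,48,48,48,48,48,48,48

steps = 17; useful = 107; efficiency = 107/136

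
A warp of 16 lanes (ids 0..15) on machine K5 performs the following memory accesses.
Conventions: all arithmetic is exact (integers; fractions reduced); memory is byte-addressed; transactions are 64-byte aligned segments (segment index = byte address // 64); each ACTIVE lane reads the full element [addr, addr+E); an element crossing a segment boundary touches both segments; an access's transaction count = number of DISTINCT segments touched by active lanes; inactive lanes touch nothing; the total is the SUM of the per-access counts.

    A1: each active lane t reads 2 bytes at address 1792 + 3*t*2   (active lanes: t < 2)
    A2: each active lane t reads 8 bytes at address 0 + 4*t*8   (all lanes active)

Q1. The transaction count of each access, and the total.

A1: 1 transaction
A2: 8 transactions

Answer: 1,8; total 9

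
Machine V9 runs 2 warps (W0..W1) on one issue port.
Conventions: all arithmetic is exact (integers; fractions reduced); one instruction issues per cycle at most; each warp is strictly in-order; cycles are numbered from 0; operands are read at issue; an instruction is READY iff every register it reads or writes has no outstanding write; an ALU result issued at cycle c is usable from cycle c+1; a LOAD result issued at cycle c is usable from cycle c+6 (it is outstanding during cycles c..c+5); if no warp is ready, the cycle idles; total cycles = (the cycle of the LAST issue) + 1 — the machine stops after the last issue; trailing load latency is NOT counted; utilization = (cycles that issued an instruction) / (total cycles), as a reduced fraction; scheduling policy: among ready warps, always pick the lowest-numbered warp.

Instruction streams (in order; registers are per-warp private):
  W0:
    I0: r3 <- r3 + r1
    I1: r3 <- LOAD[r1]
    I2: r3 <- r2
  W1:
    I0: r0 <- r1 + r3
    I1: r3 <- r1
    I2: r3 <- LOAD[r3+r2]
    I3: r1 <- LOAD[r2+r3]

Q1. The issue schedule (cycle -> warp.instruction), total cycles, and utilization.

cycle 0: W0.I0
cycle 1: W0.I1
cycle 2: W1.I0
cycle 3: W1.I1
cycle 4: W1.I2
cycle 5: idle
cycle 6: idle
cycle 7: W0.I2
cycle 8: idle
cycle 9: idle
cycle 10: W1.I3

Answer: 11 cycles, utilization 7/11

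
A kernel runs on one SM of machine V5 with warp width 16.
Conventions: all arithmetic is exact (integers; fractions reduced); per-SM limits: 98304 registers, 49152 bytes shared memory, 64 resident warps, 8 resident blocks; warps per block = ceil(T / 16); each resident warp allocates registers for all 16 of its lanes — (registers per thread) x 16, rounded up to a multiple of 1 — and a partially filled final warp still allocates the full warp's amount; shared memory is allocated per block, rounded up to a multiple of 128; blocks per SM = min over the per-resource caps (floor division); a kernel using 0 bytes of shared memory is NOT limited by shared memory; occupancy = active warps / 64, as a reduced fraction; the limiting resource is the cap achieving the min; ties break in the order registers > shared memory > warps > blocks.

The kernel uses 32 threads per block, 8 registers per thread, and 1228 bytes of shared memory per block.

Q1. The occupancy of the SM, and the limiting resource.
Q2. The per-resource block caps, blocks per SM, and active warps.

Answer: occupancy 1/4, limited by blocks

registers: 384 blocks
shared memory: 38 blocks
warps: 32 blocks
blocks: 8 blocks

Answer: 8 blocks, 16 active warps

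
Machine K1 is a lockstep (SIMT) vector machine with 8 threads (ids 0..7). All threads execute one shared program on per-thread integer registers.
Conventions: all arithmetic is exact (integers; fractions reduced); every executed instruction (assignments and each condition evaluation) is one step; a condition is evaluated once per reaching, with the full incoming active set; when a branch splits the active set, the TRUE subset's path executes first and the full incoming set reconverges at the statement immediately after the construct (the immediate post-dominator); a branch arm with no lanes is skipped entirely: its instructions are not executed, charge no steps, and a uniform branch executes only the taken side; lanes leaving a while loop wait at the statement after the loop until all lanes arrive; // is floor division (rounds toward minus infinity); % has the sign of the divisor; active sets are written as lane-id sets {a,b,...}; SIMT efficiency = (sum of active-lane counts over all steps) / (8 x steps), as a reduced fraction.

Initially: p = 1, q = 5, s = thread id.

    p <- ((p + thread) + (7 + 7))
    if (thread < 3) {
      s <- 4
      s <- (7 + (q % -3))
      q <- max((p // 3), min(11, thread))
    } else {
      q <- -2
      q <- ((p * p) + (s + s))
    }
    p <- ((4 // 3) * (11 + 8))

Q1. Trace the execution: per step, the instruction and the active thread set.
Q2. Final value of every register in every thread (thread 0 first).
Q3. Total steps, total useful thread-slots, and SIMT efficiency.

step 0: p <- ((p + thread) + (7 + 7)) {0,1,2,3,4,5,6,7}
step 1: eval (thread < 3)            {0,1,2,3,4,5,6,7}
step 2: s <- 4                       {0,1,2}
step 3: s <- (7 + (q % -3))          {0,1,2}
step 4: q <- max((p // 3), min(11, thread)) {0,1,2}
step 5: q <- -2                      {3,4,5,6,7}
step 6: q <- ((p * p) + (s + s))     {3,4,5,6,7}
step 7: p <- ((4 // 3) * (11 + 8))   {0,1,2,3,4,5,6,7}

Answer: 8 steps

p: 19,19,19,19,19,19,19,19
q: 5,5,5,330,369,410,453,498
s: 6,6,6,3,4,5,6,7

steps = 8; useful = 43; efficiency = 43/64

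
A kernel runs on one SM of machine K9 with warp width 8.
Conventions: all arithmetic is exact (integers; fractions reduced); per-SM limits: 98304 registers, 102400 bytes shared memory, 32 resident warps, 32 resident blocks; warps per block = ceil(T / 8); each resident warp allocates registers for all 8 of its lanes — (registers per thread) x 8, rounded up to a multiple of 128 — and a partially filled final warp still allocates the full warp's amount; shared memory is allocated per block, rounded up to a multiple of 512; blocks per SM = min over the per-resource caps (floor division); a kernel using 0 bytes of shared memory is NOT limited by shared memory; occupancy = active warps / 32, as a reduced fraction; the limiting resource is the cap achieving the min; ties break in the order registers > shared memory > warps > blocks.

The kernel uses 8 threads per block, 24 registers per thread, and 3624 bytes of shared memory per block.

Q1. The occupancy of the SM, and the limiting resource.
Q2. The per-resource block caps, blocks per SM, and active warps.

Answer: occupancy 25/32, limited by shared memory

registers: 384 blocks
shared memory: 25 blocks
warps: 32 blocks
blocks: 32 blocks

Answer: 25 blocks, 25 active warps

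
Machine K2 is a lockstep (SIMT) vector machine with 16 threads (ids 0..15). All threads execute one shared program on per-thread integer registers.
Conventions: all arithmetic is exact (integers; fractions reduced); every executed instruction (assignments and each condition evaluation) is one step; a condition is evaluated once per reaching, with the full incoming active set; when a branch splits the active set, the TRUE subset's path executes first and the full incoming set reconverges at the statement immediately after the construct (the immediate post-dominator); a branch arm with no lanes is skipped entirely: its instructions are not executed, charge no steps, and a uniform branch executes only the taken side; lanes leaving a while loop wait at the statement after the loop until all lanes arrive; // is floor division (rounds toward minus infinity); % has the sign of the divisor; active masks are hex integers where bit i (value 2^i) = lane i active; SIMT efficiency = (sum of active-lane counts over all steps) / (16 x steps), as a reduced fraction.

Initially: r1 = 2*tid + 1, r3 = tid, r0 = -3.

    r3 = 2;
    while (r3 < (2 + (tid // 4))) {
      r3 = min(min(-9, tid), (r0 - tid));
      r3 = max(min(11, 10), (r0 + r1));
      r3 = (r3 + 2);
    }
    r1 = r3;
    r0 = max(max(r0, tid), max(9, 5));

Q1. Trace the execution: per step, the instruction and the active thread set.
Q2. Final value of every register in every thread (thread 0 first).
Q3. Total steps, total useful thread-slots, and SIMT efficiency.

step 0: r3 <- 2                      0xffff
step 1: eval (r3 < (2 + (tid // 4))) 0xffff
step 2: r3 <- min(min(-9, tid), (r0 - tid)) 0xfff0
step 3: r3 <- max(min(11, 10), (r0 + r1)) 0xfff0
step 4: r3 <- (r3 + 2)               0xfff0
step 5: eval (r3 < (2 + (tid // 4))) 0xfff0
step 6: r1 <- r3                     0xffff
step 7: r0 <- max(max(r0, tid), max(9, 5)) 0xffff

Answer: 8 steps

r1: 2,2,2,2,12,12,12,14,16,18,20,22,24,26,28,30
r3: 2,2,2,2,12,12,12,14,16,18,20,22,24,26,28,30
r0: 9,9,9,9,9,9,9,9,9,9,10,11,12,13,14,15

steps = 8; useful = 112; efficiency = 112/128 = 7/8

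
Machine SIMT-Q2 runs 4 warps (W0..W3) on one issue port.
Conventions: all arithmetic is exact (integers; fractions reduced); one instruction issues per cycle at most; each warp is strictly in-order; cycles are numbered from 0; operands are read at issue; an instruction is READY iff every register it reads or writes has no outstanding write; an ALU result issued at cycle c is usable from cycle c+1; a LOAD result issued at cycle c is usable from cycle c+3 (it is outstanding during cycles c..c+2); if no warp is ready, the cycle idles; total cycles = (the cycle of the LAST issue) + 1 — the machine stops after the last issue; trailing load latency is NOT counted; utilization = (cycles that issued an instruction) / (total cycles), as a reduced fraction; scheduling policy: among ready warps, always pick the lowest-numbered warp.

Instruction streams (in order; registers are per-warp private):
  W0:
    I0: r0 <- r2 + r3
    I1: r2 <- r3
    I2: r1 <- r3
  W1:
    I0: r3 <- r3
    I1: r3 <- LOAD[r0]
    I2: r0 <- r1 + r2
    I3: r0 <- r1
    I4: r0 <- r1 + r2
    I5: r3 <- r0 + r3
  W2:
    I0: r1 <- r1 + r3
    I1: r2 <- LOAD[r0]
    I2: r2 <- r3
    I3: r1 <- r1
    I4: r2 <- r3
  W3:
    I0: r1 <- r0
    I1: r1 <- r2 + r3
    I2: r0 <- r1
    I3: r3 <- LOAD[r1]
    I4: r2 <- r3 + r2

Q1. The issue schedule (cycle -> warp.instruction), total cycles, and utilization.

cycle 0: W0.I0
cycle 1: W0.I1
cycle 2: W0.I2
cycle 3: W1.I0
cycle 4: W1.I1
cycle 5: W1.I2
cycle 6: W1.I3
cycle 7: W1.I4
cycle 8: W1.I5
cycle 9: W2.I0
cycle 10: W2.I1
cycle 11: W3.I0
cycle 12: W3.I1
cycle 13: W2.I2
cycle 14: W2.I3
cycle 15: W2.I4
cycle 16: W3.I2
cycle 17: W3.I3
cycle 18: idle
cycle 19: idle
cycle 20: W3.I4

Answer: 21 cycles, utilization 19/21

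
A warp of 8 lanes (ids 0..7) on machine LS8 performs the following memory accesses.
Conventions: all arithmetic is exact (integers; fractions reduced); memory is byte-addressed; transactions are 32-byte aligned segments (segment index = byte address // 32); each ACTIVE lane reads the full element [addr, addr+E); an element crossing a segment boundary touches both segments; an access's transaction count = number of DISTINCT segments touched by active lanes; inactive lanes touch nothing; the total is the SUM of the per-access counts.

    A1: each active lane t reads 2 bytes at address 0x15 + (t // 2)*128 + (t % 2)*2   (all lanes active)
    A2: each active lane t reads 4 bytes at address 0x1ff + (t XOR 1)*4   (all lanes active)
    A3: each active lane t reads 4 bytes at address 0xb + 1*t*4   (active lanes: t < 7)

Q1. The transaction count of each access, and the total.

A1: 4 transactions
A2: 2 transactions
A3: 2 transactions

Answer: 4,2,2; total 8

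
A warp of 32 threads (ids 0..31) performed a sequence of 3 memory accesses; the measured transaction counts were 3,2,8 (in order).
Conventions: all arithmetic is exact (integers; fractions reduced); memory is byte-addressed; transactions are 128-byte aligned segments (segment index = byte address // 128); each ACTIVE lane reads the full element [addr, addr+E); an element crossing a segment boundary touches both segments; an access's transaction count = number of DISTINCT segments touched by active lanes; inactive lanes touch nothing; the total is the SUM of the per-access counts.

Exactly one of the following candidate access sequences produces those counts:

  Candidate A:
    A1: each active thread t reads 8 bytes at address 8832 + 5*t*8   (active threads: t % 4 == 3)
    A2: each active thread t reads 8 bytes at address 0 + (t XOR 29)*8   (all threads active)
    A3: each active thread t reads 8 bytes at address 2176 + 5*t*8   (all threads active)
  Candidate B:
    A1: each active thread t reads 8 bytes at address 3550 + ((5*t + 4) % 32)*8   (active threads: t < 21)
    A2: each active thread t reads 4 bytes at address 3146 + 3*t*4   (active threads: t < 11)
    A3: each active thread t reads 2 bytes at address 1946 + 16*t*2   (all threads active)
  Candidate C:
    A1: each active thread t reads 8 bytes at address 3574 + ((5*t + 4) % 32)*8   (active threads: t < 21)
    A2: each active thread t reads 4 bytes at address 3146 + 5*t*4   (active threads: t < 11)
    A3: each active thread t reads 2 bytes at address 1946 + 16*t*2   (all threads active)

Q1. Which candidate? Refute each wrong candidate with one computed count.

A: A1 gives 8 transactions, not 3
C: A2 gives 3 transactions, not 2
B: all counts match (3,2,8)

Answer: B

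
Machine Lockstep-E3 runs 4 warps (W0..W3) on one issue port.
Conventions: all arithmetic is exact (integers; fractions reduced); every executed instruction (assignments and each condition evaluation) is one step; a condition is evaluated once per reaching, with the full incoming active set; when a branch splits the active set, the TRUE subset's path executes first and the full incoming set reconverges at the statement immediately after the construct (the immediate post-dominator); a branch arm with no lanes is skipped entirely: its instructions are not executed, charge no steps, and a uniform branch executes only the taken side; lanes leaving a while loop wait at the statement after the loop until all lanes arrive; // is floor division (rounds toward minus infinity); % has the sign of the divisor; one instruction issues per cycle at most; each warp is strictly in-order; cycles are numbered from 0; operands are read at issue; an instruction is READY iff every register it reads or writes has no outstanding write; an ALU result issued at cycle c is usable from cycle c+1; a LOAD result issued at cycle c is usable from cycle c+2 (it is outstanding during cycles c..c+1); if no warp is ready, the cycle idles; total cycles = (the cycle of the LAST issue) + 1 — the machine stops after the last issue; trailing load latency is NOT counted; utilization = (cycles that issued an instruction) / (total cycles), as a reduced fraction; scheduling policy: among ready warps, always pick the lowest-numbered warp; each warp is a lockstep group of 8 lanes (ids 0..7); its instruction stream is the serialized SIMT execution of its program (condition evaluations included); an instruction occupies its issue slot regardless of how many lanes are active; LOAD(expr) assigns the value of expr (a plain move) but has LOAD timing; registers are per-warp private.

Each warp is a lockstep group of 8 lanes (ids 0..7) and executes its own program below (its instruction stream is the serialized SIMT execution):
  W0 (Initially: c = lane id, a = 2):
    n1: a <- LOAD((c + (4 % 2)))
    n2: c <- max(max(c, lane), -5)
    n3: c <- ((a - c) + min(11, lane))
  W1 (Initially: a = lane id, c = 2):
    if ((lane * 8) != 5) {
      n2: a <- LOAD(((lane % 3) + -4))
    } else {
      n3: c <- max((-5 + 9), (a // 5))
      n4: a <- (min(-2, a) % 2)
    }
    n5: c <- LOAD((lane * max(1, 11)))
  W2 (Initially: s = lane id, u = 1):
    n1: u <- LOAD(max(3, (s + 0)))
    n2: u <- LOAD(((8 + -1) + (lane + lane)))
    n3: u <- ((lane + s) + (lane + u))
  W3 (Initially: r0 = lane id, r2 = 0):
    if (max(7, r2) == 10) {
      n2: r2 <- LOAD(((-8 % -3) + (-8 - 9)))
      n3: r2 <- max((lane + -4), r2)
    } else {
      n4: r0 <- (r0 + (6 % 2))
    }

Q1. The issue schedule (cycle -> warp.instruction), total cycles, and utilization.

cycle 0: W0.I0
cycle 1: W0.I1
cycle 2: W0.I2
cycle 3: W1.I0
cycle 4: W1.I1
cycle 5: W1.I2
cycle 6: W2.I0
cycle 7: W3.I0
cycle 8: W2.I1
cycle 9: W3.I1
cycle 10: W2.I2

Answer: 11 cycles, utilization 1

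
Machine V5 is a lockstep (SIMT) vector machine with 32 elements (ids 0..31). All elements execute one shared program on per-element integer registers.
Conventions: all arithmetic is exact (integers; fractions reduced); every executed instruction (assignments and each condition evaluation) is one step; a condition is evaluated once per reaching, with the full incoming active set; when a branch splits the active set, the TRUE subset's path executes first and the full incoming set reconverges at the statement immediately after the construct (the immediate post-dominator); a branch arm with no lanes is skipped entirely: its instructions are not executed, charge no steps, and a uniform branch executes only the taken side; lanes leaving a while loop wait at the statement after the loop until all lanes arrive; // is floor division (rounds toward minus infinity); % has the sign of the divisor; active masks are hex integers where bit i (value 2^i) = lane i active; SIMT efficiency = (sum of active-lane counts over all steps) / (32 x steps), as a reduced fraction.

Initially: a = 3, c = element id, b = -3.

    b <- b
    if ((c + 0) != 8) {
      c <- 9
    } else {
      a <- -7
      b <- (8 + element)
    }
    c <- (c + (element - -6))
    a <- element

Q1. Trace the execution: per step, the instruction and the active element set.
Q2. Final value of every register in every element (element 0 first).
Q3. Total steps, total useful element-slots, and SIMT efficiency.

step 0: b <- b                       0xffffffff
step 1: eval ((c + 0) != 8)          0xffffffff
step 2: c <- 9                       0xfffffeff
step 3: a <- -7                      0x00000100
step 4: b <- (8 + element)           0x00000100
step 5: c <- (c + (element - -6))    0xffffffff
step 6: a <- element                 0xffffffff

Answer: 7 steps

a: 0,1,2,3,4,5,6,7,8,9,10,11,12,13,14,15,16,17,18,19,20,21,22,23,24,25,26,27,28,29,30,31
c: 15,16,17,18,19,20,21,22,22,24,25,26,27,28,29,30,31,32,33,34,35,36,37,38,39,40,41,42,43,44,45,46
b: -3,-3,-3,-3,-3,-3,-3,-3,16,-3,-3,-3,-3,-3,-3,-3,-3,-3,-3,-3,-3,-3,-3,-3,-3,-3,-3,-3,-3,-3,-3,-3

steps = 7; useful = 161; efficiency = 161/224 = 23/32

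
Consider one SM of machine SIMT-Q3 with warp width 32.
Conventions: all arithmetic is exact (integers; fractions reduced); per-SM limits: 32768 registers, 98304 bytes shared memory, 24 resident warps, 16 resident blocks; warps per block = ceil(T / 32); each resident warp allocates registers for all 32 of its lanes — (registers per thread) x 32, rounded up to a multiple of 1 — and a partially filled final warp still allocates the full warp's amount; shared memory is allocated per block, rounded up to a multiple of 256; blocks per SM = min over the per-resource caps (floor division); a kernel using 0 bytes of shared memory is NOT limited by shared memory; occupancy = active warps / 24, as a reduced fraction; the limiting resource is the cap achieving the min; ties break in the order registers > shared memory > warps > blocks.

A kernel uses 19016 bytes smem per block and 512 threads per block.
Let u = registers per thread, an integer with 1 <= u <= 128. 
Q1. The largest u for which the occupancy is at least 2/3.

Answer: u = 64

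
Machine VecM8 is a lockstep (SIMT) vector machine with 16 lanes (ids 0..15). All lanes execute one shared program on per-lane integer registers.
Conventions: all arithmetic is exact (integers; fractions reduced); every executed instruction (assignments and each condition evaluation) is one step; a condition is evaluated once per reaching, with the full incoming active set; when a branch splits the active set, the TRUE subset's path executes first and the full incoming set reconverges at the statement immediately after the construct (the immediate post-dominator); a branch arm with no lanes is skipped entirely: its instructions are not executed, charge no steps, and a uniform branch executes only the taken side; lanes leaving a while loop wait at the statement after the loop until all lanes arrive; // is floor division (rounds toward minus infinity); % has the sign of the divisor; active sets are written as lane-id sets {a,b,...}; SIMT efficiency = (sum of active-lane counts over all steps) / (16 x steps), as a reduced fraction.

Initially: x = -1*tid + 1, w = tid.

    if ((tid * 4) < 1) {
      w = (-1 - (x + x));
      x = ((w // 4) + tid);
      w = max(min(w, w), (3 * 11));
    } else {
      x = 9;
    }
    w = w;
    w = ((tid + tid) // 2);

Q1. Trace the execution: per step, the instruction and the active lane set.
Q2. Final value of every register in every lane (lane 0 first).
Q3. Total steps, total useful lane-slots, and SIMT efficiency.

step 0: eval ((tid * 4) < 1)         {0,1,2,3,4,5,6,7,8,9,10,11,12,13,14,15}
step 1: w <- (-1 - (x + x))          {0}
step 2: x <- ((w // 4) + tid)        {0}
step 3: w <- max(min(w, w), (3 * 11)) {0}
step 4: x <- 9                       {1,2,3,4,5,6,7,8,9,10,11,12,13,14,15}
step 5: w <- w                       {0,1,2,3,4,5,6,7,8,9,10,11,12,13,14,15}
step 6: w <- ((tid + tid) // 2)      {0,1,2,3,4,5,6,7,8,9,10,11,12,13,14,15}

Answer: 7 steps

x: -1,9,9,9,9,9,9,9,9,9,9,9,9,9,9,9
w: 0,1,2,3,4,5,6,7,8,9,10,11,12,13,14,15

steps = 7; useful = 66; efficiency = 66/112 = 33/56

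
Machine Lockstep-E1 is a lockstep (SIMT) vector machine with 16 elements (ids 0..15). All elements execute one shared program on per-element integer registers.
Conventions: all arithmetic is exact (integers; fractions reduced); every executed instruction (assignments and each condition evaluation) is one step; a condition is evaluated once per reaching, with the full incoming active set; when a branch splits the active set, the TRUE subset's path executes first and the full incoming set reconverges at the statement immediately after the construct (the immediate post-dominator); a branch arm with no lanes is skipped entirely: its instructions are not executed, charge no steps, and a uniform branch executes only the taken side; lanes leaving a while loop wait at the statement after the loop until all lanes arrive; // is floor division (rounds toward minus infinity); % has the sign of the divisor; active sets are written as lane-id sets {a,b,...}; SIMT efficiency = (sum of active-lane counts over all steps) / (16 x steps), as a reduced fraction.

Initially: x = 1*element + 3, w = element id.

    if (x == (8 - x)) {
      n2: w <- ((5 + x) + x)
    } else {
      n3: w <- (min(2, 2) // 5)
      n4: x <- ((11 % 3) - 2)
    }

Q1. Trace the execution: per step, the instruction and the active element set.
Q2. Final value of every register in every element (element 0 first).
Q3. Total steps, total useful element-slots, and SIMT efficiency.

step 0: eval (x == (8 - x))          {0,1,2,3,4,5,6,7,8,9,10,11,12,13,14,15}
step 1: w <- ((5 + x) + x)           {1}
step 2: w <- (min(2, 2) // 5)        {0,2,3,4,5,6,7,8,9,10,11,12,13,14,15}
step 3: x <- ((11 % 3) - 2)          {0,2,3,4,5,6,7,8,9,10,11,12,13,14,15}

Answer: 4 steps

x: 0,4,0,0,0,0,0,0,0,0,0,0,0,0,0,0
w: 0,13,0,0,0,0,0,0,0,0,0,0,0,0,0,0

steps = 4; useful = 47; efficiency = 47/64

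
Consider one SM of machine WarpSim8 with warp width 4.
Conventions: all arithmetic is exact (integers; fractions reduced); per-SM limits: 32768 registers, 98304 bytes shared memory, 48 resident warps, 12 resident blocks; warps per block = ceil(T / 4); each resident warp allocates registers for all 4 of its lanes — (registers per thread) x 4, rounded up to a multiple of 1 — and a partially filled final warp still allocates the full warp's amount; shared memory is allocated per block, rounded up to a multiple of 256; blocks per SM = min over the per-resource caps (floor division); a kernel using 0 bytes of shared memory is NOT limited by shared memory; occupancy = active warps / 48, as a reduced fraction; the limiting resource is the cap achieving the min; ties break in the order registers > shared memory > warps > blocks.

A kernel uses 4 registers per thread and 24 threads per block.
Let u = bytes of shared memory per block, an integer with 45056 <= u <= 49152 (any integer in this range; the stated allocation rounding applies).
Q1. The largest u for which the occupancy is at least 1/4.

Answer: u = 49152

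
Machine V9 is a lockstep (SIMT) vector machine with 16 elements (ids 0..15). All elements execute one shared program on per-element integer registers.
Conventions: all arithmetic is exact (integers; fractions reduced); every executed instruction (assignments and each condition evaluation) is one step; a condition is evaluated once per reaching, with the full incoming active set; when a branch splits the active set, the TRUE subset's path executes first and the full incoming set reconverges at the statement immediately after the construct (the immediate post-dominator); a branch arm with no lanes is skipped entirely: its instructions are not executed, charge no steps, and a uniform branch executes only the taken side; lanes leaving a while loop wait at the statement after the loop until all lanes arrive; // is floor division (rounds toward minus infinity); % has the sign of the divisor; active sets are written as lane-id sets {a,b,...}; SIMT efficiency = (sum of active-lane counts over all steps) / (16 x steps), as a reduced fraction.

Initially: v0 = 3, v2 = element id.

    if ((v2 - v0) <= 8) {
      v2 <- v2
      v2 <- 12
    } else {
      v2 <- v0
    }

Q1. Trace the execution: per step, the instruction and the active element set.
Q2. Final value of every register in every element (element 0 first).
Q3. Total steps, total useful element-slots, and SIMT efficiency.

step 0: eval ((v2 - v0) <= 8)        {0,1,2,3,4,5,6,7,8,9,10,11,12,13,14,15}
step 1: v2 <- v2                     {0,1,2,3,4,5,6,7,8,9,10,11}
step 2: v2 <- 12                     {0,1,2,3,4,5,6,7,8,9,10,11}
step 3: v2 <- v0                     {12,13,14,15}

Answer: 4 steps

v0: 3,3,3,3,3,3,3,3,3,3,3,3,3,3,3,3
v2: 12,12,12,12,12,12,12,12,12,12,12,12,3,3,3,3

steps = 4; useful = 44; efficiency = 44/64 = 11/16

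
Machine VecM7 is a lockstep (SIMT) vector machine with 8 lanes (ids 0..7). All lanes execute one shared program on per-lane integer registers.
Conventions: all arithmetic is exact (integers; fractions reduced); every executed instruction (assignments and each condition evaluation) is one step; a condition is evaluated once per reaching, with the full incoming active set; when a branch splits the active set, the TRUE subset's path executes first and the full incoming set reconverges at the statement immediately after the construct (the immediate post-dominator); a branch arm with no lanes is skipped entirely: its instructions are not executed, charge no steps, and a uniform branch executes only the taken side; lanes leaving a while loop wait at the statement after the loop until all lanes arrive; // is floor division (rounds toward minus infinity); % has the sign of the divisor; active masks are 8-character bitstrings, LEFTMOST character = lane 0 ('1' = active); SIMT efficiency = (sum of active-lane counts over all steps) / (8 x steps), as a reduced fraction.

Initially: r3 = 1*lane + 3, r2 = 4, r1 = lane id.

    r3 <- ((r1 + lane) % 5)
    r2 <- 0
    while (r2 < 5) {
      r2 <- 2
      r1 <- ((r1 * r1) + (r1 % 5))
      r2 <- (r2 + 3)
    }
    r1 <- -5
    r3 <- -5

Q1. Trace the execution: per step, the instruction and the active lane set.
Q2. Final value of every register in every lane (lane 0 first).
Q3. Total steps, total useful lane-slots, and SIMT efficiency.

step 0: r3 <- ((r1 + lane) % 5)      11111111
step 1: r2 <- 0                      11111111
step 2: eval (r2 < 5)                11111111
step 3: r2 <- 2                      11111111
step 4: r1 <- ((r1 * r1) + (r1 % 5)) 11111111
step 5: r2 <- (r2 + 3)               11111111
step 6: eval (r2 < 5)                11111111
step 7: r1 <- -5                     11111111
step 8: r3 <- -5                     11111111

Answer: 9 steps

r3: -5,-5,-5,-5,-5,-5,-5,-5
r2: 5,5,5,5,5,5,5,5
r1: -5,-5,-5,-5,-5,-5,-5,-5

steps = 9; useful = 72; efficiency = 72/72 = 1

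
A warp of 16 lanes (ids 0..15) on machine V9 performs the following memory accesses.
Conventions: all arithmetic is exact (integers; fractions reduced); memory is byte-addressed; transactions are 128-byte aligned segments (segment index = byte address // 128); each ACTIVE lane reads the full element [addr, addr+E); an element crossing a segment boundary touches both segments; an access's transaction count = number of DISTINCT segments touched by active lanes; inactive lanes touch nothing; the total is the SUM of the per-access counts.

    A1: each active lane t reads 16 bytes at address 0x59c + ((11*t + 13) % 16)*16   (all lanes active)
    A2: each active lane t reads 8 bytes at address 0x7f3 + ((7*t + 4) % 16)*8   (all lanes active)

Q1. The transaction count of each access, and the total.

A1: 3 transactions
A2: 2 transactions

Answer: 3,2; total 5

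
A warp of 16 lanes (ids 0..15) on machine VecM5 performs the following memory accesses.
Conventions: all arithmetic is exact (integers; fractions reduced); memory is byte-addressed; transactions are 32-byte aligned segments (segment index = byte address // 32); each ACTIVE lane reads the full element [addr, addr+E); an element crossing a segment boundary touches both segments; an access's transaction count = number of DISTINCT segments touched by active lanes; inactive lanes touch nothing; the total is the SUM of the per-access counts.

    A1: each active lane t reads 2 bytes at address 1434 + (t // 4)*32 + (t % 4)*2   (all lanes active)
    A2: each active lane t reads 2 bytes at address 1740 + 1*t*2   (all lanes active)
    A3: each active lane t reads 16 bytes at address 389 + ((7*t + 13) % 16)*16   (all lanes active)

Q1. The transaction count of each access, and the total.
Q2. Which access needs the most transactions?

A1: 5 transactions
A2: 2 transactions
A3: 9 transactions

Answer: 5,2,9; total 16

Answer: A3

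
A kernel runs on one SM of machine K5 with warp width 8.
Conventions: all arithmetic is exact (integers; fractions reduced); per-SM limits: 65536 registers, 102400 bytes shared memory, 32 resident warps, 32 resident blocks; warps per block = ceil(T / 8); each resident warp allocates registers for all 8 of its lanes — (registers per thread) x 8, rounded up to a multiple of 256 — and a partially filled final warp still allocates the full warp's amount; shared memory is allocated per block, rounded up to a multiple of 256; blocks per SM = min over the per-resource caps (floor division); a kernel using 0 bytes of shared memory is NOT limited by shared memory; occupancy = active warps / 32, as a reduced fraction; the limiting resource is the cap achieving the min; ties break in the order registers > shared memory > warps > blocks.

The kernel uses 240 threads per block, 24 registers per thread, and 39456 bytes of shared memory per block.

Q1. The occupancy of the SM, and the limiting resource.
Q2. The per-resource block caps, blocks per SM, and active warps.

Answer: occupancy 15/16, limited by warps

registers: 8 blocks
shared memory: 2 blocks
warps: 1 block
blocks: 32 blocks

Answer: 1 block, 30 active warps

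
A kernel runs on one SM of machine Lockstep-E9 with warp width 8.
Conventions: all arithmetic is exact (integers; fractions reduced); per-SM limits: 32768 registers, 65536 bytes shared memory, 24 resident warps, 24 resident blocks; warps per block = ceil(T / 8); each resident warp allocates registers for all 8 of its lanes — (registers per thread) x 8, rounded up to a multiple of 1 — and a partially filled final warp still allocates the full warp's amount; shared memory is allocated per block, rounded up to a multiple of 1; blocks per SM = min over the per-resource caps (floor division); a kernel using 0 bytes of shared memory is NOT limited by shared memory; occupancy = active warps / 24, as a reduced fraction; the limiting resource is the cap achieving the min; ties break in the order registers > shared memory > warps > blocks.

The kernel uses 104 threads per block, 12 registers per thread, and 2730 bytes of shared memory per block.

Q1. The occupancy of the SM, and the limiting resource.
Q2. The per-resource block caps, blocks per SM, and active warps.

Answer: occupancy 13/24, limited by warps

registers: 26 blocks
shared memory: 24 blocks
warps: 1 block
blocks: 24 blocks

Answer: 1 block, 13 active warps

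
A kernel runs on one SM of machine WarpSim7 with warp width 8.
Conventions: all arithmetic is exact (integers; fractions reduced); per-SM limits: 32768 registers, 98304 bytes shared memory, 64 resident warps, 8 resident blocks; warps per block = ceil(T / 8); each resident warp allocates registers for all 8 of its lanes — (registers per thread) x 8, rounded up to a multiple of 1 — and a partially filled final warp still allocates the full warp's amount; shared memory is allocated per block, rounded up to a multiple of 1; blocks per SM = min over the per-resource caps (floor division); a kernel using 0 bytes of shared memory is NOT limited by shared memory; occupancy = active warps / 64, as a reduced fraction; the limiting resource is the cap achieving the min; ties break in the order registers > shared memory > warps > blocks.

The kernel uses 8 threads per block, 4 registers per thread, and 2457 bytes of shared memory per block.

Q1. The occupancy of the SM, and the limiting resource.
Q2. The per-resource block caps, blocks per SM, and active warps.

Answer: occupancy 1/8, limited by blocks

registers: 1024 blocks
shared memory: 40 blocks
warps: 64 blocks
blocks: 8 blocks

Answer: 8 blocks, 8 active warps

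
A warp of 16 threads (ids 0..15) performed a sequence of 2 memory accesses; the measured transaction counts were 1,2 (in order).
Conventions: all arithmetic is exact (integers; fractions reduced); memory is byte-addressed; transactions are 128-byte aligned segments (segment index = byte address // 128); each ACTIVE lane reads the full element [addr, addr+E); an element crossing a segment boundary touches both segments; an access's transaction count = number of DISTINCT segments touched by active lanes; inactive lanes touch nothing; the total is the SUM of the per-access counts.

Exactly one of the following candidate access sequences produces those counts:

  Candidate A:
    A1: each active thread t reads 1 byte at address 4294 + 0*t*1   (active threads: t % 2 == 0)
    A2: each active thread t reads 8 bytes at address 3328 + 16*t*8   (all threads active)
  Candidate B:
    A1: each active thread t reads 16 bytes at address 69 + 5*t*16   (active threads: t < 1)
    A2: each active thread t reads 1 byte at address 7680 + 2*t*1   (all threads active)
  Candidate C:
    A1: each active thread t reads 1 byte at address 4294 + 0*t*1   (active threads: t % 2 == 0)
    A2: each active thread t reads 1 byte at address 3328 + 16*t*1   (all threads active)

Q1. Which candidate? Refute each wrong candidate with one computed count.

A: A2 gives 16 transactions, not 2
B: A2 gives 1 transaction, not 2
C: all counts match (1,2)

Answer: C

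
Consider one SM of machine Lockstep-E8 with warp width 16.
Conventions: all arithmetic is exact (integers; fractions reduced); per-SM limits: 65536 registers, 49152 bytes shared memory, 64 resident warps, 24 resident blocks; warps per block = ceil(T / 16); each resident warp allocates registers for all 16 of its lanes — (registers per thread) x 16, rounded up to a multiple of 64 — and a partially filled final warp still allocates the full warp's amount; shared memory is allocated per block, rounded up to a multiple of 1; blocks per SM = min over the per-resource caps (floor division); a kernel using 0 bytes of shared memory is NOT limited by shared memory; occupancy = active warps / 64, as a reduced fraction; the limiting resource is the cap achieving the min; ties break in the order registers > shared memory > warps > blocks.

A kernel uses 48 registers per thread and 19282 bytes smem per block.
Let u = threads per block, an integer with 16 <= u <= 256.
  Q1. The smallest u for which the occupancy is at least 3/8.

Answer: u = 177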